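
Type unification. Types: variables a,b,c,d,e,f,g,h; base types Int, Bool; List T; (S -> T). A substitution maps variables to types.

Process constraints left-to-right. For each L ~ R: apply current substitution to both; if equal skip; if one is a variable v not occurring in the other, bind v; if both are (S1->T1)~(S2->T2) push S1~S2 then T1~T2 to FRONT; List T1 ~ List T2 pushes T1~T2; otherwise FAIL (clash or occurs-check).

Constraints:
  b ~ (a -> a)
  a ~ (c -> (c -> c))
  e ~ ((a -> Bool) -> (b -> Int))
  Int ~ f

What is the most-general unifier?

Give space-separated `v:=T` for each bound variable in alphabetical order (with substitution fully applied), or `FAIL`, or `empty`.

Answer: a:=(c -> (c -> c)) b:=((c -> (c -> c)) -> (c -> (c -> c))) e:=(((c -> (c -> c)) -> Bool) -> (((c -> (c -> c)) -> (c -> (c -> c))) -> Int)) f:=Int

Derivation:
step 1: unify b ~ (a -> a)  [subst: {-} | 3 pending]
  bind b := (a -> a)
step 2: unify a ~ (c -> (c -> c))  [subst: {b:=(a -> a)} | 2 pending]
  bind a := (c -> (c -> c))
step 3: unify e ~ (((c -> (c -> c)) -> Bool) -> (((c -> (c -> c)) -> (c -> (c -> c))) -> Int))  [subst: {b:=(a -> a), a:=(c -> (c -> c))} | 1 pending]
  bind e := (((c -> (c -> c)) -> Bool) -> (((c -> (c -> c)) -> (c -> (c -> c))) -> Int))
step 4: unify Int ~ f  [subst: {b:=(a -> a), a:=(c -> (c -> c)), e:=(((c -> (c -> c)) -> Bool) -> (((c -> (c -> c)) -> (c -> (c -> c))) -> Int))} | 0 pending]
  bind f := Int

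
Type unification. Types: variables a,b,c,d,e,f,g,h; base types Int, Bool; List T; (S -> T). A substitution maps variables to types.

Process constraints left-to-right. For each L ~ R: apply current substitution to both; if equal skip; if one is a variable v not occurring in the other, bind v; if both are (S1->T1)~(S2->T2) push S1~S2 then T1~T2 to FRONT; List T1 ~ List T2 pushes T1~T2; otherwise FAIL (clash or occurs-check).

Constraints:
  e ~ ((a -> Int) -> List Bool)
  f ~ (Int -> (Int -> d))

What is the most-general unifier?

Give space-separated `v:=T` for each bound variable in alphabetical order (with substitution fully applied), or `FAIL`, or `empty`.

step 1: unify e ~ ((a -> Int) -> List Bool)  [subst: {-} | 1 pending]
  bind e := ((a -> Int) -> List Bool)
step 2: unify f ~ (Int -> (Int -> d))  [subst: {e:=((a -> Int) -> List Bool)} | 0 pending]
  bind f := (Int -> (Int -> d))

Answer: e:=((a -> Int) -> List Bool) f:=(Int -> (Int -> d))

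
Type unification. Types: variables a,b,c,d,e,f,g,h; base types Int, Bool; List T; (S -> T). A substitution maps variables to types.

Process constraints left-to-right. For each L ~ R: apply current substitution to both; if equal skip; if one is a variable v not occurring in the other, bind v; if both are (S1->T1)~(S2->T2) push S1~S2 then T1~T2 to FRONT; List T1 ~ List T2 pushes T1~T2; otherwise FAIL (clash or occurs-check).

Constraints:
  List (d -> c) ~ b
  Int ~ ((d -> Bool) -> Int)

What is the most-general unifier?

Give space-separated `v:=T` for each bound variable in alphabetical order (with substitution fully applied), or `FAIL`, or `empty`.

Answer: FAIL

Derivation:
step 1: unify List (d -> c) ~ b  [subst: {-} | 1 pending]
  bind b := List (d -> c)
step 2: unify Int ~ ((d -> Bool) -> Int)  [subst: {b:=List (d -> c)} | 0 pending]
  clash: Int vs ((d -> Bool) -> Int)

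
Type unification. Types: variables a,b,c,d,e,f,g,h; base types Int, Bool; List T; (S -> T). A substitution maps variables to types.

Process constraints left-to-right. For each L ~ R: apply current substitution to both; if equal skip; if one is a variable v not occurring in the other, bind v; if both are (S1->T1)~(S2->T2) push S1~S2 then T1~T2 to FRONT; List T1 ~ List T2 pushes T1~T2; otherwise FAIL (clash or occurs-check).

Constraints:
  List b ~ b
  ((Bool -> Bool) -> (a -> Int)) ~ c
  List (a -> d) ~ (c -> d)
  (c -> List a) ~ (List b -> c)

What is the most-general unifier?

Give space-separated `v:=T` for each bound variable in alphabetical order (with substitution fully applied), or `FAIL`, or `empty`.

step 1: unify List b ~ b  [subst: {-} | 3 pending]
  occurs-check fail

Answer: FAIL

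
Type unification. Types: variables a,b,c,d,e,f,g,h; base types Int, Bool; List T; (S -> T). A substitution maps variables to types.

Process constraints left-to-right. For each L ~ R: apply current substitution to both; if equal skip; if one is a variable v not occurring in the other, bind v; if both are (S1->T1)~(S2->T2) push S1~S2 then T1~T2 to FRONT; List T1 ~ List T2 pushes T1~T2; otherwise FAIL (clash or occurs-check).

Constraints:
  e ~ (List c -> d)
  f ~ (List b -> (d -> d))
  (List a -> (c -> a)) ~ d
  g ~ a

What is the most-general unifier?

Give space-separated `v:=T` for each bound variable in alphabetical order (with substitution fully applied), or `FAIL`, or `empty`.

Answer: d:=(List a -> (c -> a)) e:=(List c -> (List a -> (c -> a))) f:=(List b -> ((List a -> (c -> a)) -> (List a -> (c -> a)))) g:=a

Derivation:
step 1: unify e ~ (List c -> d)  [subst: {-} | 3 pending]
  bind e := (List c -> d)
step 2: unify f ~ (List b -> (d -> d))  [subst: {e:=(List c -> d)} | 2 pending]
  bind f := (List b -> (d -> d))
step 3: unify (List a -> (c -> a)) ~ d  [subst: {e:=(List c -> d), f:=(List b -> (d -> d))} | 1 pending]
  bind d := (List a -> (c -> a))
step 4: unify g ~ a  [subst: {e:=(List c -> d), f:=(List b -> (d -> d)), d:=(List a -> (c -> a))} | 0 pending]
  bind g := a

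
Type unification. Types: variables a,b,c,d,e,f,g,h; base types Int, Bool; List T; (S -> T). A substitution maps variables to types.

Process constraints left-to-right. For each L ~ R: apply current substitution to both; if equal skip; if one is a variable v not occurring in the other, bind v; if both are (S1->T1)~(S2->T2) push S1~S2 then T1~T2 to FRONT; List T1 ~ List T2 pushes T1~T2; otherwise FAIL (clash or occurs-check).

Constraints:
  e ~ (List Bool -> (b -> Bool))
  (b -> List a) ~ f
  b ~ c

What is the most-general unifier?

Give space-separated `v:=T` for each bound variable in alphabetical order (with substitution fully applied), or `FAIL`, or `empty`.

step 1: unify e ~ (List Bool -> (b -> Bool))  [subst: {-} | 2 pending]
  bind e := (List Bool -> (b -> Bool))
step 2: unify (b -> List a) ~ f  [subst: {e:=(List Bool -> (b -> Bool))} | 1 pending]
  bind f := (b -> List a)
step 3: unify b ~ c  [subst: {e:=(List Bool -> (b -> Bool)), f:=(b -> List a)} | 0 pending]
  bind b := c

Answer: b:=c e:=(List Bool -> (c -> Bool)) f:=(c -> List a)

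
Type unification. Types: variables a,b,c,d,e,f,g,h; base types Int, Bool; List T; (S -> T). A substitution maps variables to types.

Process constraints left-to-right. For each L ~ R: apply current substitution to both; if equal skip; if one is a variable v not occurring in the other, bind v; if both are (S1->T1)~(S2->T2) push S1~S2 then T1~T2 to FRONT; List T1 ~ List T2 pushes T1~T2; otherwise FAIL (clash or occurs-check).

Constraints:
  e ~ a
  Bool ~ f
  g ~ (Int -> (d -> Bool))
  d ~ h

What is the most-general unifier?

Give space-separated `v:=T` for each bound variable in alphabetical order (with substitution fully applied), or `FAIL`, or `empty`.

Answer: d:=h e:=a f:=Bool g:=(Int -> (h -> Bool))

Derivation:
step 1: unify e ~ a  [subst: {-} | 3 pending]
  bind e := a
step 2: unify Bool ~ f  [subst: {e:=a} | 2 pending]
  bind f := Bool
step 3: unify g ~ (Int -> (d -> Bool))  [subst: {e:=a, f:=Bool} | 1 pending]
  bind g := (Int -> (d -> Bool))
step 4: unify d ~ h  [subst: {e:=a, f:=Bool, g:=(Int -> (d -> Bool))} | 0 pending]
  bind d := h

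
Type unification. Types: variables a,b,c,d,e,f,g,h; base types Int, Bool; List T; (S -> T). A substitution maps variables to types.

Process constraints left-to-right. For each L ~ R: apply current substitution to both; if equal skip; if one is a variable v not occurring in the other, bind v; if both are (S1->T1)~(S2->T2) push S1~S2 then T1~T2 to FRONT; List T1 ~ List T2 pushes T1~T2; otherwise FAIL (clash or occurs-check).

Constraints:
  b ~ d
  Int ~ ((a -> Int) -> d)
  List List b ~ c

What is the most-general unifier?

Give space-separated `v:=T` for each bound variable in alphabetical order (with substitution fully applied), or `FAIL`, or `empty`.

step 1: unify b ~ d  [subst: {-} | 2 pending]
  bind b := d
step 2: unify Int ~ ((a -> Int) -> d)  [subst: {b:=d} | 1 pending]
  clash: Int vs ((a -> Int) -> d)

Answer: FAIL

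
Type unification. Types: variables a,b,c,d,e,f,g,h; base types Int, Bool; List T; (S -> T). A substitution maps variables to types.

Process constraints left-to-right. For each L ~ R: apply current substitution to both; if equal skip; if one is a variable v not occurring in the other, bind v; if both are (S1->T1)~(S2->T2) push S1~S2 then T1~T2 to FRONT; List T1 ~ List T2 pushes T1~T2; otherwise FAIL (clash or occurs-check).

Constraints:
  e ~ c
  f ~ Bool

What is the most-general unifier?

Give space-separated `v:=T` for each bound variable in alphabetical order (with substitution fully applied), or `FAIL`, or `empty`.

Answer: e:=c f:=Bool

Derivation:
step 1: unify e ~ c  [subst: {-} | 1 pending]
  bind e := c
step 2: unify f ~ Bool  [subst: {e:=c} | 0 pending]
  bind f := Bool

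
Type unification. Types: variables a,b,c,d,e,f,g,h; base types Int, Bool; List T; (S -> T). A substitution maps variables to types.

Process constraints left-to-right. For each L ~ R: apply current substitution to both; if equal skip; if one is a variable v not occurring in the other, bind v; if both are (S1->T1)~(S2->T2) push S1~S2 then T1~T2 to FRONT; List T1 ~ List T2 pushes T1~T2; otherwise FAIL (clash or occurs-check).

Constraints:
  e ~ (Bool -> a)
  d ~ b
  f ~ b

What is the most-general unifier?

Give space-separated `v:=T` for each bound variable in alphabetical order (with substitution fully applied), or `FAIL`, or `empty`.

step 1: unify e ~ (Bool -> a)  [subst: {-} | 2 pending]
  bind e := (Bool -> a)
step 2: unify d ~ b  [subst: {e:=(Bool -> a)} | 1 pending]
  bind d := b
step 3: unify f ~ b  [subst: {e:=(Bool -> a), d:=b} | 0 pending]
  bind f := b

Answer: d:=b e:=(Bool -> a) f:=b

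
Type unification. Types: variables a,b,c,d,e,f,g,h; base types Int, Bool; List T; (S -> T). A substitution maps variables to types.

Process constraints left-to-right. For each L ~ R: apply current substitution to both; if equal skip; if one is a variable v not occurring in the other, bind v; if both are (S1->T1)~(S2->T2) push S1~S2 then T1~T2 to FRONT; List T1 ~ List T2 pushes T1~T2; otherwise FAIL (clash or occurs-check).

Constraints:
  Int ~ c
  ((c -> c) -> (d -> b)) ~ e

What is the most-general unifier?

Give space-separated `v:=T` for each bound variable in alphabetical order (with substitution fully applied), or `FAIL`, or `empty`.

Answer: c:=Int e:=((Int -> Int) -> (d -> b))

Derivation:
step 1: unify Int ~ c  [subst: {-} | 1 pending]
  bind c := Int
step 2: unify ((Int -> Int) -> (d -> b)) ~ e  [subst: {c:=Int} | 0 pending]
  bind e := ((Int -> Int) -> (d -> b))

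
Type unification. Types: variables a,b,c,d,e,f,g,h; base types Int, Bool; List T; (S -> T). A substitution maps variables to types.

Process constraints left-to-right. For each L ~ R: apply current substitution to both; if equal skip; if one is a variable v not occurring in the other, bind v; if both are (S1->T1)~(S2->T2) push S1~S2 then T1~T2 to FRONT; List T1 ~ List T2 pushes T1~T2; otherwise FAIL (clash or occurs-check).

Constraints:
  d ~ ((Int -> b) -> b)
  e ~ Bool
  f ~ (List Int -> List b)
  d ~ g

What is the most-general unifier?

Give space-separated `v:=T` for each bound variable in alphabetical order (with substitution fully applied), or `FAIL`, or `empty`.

step 1: unify d ~ ((Int -> b) -> b)  [subst: {-} | 3 pending]
  bind d := ((Int -> b) -> b)
step 2: unify e ~ Bool  [subst: {d:=((Int -> b) -> b)} | 2 pending]
  bind e := Bool
step 3: unify f ~ (List Int -> List b)  [subst: {d:=((Int -> b) -> b), e:=Bool} | 1 pending]
  bind f := (List Int -> List b)
step 4: unify ((Int -> b) -> b) ~ g  [subst: {d:=((Int -> b) -> b), e:=Bool, f:=(List Int -> List b)} | 0 pending]
  bind g := ((Int -> b) -> b)

Answer: d:=((Int -> b) -> b) e:=Bool f:=(List Int -> List b) g:=((Int -> b) -> b)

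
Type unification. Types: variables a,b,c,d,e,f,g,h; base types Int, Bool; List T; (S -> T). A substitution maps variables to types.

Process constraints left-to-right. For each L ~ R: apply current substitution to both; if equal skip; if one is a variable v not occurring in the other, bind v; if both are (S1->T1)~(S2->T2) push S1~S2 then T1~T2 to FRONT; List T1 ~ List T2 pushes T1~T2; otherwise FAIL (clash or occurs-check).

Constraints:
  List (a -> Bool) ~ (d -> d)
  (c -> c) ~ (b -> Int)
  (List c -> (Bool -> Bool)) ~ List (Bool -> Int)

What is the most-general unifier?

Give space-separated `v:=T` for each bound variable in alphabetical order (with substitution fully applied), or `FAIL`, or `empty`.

Answer: FAIL

Derivation:
step 1: unify List (a -> Bool) ~ (d -> d)  [subst: {-} | 2 pending]
  clash: List (a -> Bool) vs (d -> d)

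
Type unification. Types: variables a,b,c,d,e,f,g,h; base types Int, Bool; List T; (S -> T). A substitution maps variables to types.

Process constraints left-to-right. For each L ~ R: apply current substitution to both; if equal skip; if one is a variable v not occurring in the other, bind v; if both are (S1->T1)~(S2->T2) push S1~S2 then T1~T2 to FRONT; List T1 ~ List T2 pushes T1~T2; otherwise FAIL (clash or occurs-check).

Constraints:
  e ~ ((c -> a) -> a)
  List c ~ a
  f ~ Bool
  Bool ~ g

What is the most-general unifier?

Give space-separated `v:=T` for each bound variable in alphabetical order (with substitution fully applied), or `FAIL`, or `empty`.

Answer: a:=List c e:=((c -> List c) -> List c) f:=Bool g:=Bool

Derivation:
step 1: unify e ~ ((c -> a) -> a)  [subst: {-} | 3 pending]
  bind e := ((c -> a) -> a)
step 2: unify List c ~ a  [subst: {e:=((c -> a) -> a)} | 2 pending]
  bind a := List c
step 3: unify f ~ Bool  [subst: {e:=((c -> a) -> a), a:=List c} | 1 pending]
  bind f := Bool
step 4: unify Bool ~ g  [subst: {e:=((c -> a) -> a), a:=List c, f:=Bool} | 0 pending]
  bind g := Bool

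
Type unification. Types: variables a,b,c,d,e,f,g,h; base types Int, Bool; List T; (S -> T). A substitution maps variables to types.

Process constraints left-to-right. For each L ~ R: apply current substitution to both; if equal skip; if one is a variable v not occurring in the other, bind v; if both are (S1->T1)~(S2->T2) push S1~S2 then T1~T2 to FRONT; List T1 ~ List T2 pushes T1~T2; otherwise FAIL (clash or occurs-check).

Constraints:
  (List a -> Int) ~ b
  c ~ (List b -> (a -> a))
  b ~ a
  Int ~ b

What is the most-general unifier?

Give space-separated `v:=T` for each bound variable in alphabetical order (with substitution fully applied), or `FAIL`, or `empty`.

Answer: FAIL

Derivation:
step 1: unify (List a -> Int) ~ b  [subst: {-} | 3 pending]
  bind b := (List a -> Int)
step 2: unify c ~ (List (List a -> Int) -> (a -> a))  [subst: {b:=(List a -> Int)} | 2 pending]
  bind c := (List (List a -> Int) -> (a -> a))
step 3: unify (List a -> Int) ~ a  [subst: {b:=(List a -> Int), c:=(List (List a -> Int) -> (a -> a))} | 1 pending]
  occurs-check fail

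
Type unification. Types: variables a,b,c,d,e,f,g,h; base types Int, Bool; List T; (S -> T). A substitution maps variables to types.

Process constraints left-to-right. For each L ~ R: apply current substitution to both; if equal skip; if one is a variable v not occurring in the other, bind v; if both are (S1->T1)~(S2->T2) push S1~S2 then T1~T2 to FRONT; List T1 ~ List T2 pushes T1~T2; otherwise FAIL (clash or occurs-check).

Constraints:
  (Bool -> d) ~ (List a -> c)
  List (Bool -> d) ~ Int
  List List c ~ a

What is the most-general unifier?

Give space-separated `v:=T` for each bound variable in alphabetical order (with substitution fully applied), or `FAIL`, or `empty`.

step 1: unify (Bool -> d) ~ (List a -> c)  [subst: {-} | 2 pending]
  -> decompose arrow: push Bool~List a, d~c
step 2: unify Bool ~ List a  [subst: {-} | 3 pending]
  clash: Bool vs List a

Answer: FAIL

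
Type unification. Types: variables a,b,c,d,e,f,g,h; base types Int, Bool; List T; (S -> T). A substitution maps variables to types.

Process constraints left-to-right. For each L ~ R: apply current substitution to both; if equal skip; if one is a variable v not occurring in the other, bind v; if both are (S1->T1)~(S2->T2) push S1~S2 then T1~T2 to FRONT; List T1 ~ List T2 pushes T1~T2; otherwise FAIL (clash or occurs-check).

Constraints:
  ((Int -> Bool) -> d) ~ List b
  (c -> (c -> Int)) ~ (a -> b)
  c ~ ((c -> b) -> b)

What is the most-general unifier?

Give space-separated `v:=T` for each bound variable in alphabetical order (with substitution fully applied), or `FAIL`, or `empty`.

step 1: unify ((Int -> Bool) -> d) ~ List b  [subst: {-} | 2 pending]
  clash: ((Int -> Bool) -> d) vs List b

Answer: FAIL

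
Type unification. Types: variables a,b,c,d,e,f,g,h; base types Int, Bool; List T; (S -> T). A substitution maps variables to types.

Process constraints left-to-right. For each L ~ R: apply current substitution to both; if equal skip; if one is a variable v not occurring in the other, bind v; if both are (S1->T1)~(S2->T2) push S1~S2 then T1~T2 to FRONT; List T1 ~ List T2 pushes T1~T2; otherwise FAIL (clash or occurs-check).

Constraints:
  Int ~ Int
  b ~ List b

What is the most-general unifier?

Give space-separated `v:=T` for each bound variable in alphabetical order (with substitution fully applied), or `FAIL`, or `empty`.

Answer: FAIL

Derivation:
step 1: unify Int ~ Int  [subst: {-} | 1 pending]
  -> identical, skip
step 2: unify b ~ List b  [subst: {-} | 0 pending]
  occurs-check fail: b in List b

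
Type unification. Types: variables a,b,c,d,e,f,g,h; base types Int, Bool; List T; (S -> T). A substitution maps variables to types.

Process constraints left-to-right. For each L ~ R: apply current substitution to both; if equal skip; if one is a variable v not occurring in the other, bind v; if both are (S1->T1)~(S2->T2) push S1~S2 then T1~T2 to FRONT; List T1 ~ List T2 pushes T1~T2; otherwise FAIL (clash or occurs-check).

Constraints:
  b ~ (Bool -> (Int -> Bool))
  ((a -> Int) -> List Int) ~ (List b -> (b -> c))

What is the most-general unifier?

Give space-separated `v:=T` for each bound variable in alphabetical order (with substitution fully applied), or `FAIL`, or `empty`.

step 1: unify b ~ (Bool -> (Int -> Bool))  [subst: {-} | 1 pending]
  bind b := (Bool -> (Int -> Bool))
step 2: unify ((a -> Int) -> List Int) ~ (List (Bool -> (Int -> Bool)) -> ((Bool -> (Int -> Bool)) -> c))  [subst: {b:=(Bool -> (Int -> Bool))} | 0 pending]
  -> decompose arrow: push (a -> Int)~List (Bool -> (Int -> Bool)), List Int~((Bool -> (Int -> Bool)) -> c)
step 3: unify (a -> Int) ~ List (Bool -> (Int -> Bool))  [subst: {b:=(Bool -> (Int -> Bool))} | 1 pending]
  clash: (a -> Int) vs List (Bool -> (Int -> Bool))

Answer: FAIL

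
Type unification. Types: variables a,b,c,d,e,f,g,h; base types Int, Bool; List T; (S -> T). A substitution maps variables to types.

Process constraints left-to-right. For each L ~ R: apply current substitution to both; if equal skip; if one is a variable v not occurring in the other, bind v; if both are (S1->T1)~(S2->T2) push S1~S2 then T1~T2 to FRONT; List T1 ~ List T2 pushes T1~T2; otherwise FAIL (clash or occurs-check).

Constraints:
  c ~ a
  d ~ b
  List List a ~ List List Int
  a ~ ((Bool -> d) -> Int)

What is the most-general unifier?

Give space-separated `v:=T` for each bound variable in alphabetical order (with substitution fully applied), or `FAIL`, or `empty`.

Answer: FAIL

Derivation:
step 1: unify c ~ a  [subst: {-} | 3 pending]
  bind c := a
step 2: unify d ~ b  [subst: {c:=a} | 2 pending]
  bind d := b
step 3: unify List List a ~ List List Int  [subst: {c:=a, d:=b} | 1 pending]
  -> decompose List: push List a~List Int
step 4: unify List a ~ List Int  [subst: {c:=a, d:=b} | 1 pending]
  -> decompose List: push a~Int
step 5: unify a ~ Int  [subst: {c:=a, d:=b} | 1 pending]
  bind a := Int
step 6: unify Int ~ ((Bool -> b) -> Int)  [subst: {c:=a, d:=b, a:=Int} | 0 pending]
  clash: Int vs ((Bool -> b) -> Int)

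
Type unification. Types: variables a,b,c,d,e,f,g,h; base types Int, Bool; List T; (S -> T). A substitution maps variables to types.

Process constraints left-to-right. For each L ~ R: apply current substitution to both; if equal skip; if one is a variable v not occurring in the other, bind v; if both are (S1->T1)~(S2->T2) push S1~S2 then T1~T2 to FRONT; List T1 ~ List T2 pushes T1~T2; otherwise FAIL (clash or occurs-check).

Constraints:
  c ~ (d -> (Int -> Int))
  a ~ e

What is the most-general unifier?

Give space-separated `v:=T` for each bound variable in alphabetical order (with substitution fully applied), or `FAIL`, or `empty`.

step 1: unify c ~ (d -> (Int -> Int))  [subst: {-} | 1 pending]
  bind c := (d -> (Int -> Int))
step 2: unify a ~ e  [subst: {c:=(d -> (Int -> Int))} | 0 pending]
  bind a := e

Answer: a:=e c:=(d -> (Int -> Int))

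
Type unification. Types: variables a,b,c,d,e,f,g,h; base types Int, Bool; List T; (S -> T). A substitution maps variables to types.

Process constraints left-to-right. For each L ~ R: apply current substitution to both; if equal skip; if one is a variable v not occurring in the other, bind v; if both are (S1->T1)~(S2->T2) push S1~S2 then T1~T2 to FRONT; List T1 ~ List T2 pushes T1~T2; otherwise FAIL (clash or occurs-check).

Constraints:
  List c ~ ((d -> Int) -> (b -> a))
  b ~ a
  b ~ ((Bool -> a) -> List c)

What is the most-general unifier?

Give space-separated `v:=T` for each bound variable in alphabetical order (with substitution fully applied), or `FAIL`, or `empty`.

step 1: unify List c ~ ((d -> Int) -> (b -> a))  [subst: {-} | 2 pending]
  clash: List c vs ((d -> Int) -> (b -> a))

Answer: FAIL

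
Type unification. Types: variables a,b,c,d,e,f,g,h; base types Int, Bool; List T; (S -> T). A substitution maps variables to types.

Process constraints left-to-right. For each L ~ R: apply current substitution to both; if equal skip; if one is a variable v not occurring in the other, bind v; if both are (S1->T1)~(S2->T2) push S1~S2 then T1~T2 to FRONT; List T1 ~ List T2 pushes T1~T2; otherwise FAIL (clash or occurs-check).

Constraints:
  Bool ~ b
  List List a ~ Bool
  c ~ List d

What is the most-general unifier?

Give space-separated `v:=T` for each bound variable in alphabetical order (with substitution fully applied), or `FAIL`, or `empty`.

step 1: unify Bool ~ b  [subst: {-} | 2 pending]
  bind b := Bool
step 2: unify List List a ~ Bool  [subst: {b:=Bool} | 1 pending]
  clash: List List a vs Bool

Answer: FAIL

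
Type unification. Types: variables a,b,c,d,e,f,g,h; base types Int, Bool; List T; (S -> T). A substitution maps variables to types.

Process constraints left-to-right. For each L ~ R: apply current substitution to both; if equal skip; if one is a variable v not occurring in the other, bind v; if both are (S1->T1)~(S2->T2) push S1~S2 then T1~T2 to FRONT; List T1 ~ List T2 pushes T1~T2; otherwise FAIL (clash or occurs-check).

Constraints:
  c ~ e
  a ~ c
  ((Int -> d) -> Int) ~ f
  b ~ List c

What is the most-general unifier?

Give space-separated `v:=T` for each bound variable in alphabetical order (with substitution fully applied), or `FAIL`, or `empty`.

step 1: unify c ~ e  [subst: {-} | 3 pending]
  bind c := e
step 2: unify a ~ e  [subst: {c:=e} | 2 pending]
  bind a := e
step 3: unify ((Int -> d) -> Int) ~ f  [subst: {c:=e, a:=e} | 1 pending]
  bind f := ((Int -> d) -> Int)
step 4: unify b ~ List e  [subst: {c:=e, a:=e, f:=((Int -> d) -> Int)} | 0 pending]
  bind b := List e

Answer: a:=e b:=List e c:=e f:=((Int -> d) -> Int)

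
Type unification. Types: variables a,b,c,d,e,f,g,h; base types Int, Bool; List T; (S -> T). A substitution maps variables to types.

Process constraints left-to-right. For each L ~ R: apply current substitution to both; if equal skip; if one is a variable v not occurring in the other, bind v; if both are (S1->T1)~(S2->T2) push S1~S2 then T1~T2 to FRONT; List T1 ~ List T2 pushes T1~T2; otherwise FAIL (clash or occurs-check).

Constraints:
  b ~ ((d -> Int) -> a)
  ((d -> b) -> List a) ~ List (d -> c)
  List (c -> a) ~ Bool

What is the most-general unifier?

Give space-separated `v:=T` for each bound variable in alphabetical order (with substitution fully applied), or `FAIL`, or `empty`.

Answer: FAIL

Derivation:
step 1: unify b ~ ((d -> Int) -> a)  [subst: {-} | 2 pending]
  bind b := ((d -> Int) -> a)
step 2: unify ((d -> ((d -> Int) -> a)) -> List a) ~ List (d -> c)  [subst: {b:=((d -> Int) -> a)} | 1 pending]
  clash: ((d -> ((d -> Int) -> a)) -> List a) vs List (d -> c)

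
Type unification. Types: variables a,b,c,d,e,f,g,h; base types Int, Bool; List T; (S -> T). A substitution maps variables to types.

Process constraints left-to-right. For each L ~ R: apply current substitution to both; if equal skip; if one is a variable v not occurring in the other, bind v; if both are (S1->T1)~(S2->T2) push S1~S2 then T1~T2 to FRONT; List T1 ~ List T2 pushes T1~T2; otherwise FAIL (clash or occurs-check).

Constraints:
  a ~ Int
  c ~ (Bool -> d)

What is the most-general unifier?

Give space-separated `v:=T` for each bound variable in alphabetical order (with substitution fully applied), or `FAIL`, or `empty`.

step 1: unify a ~ Int  [subst: {-} | 1 pending]
  bind a := Int
step 2: unify c ~ (Bool -> d)  [subst: {a:=Int} | 0 pending]
  bind c := (Bool -> d)

Answer: a:=Int c:=(Bool -> d)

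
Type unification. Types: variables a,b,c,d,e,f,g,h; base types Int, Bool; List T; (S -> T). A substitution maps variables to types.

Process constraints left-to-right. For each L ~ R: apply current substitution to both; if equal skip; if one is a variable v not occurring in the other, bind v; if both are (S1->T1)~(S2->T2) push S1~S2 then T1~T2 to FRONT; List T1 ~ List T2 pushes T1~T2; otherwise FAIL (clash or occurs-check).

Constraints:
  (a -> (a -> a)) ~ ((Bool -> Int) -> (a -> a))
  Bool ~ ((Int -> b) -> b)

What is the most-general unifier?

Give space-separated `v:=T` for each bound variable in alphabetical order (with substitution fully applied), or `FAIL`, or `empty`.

step 1: unify (a -> (a -> a)) ~ ((Bool -> Int) -> (a -> a))  [subst: {-} | 1 pending]
  -> decompose arrow: push a~(Bool -> Int), (a -> a)~(a -> a)
step 2: unify a ~ (Bool -> Int)  [subst: {-} | 2 pending]
  bind a := (Bool -> Int)
step 3: unify ((Bool -> Int) -> (Bool -> Int)) ~ ((Bool -> Int) -> (Bool -> Int))  [subst: {a:=(Bool -> Int)} | 1 pending]
  -> identical, skip
step 4: unify Bool ~ ((Int -> b) -> b)  [subst: {a:=(Bool -> Int)} | 0 pending]
  clash: Bool vs ((Int -> b) -> b)

Answer: FAIL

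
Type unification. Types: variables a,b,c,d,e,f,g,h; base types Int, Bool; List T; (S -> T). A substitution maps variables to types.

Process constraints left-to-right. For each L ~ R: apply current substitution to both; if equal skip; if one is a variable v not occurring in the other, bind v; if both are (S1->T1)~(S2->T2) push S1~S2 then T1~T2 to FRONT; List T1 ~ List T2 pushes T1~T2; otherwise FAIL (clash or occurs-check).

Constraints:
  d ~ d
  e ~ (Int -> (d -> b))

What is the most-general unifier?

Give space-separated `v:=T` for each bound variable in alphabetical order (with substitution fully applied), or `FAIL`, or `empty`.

step 1: unify d ~ d  [subst: {-} | 1 pending]
  -> identical, skip
step 2: unify e ~ (Int -> (d -> b))  [subst: {-} | 0 pending]
  bind e := (Int -> (d -> b))

Answer: e:=(Int -> (d -> b))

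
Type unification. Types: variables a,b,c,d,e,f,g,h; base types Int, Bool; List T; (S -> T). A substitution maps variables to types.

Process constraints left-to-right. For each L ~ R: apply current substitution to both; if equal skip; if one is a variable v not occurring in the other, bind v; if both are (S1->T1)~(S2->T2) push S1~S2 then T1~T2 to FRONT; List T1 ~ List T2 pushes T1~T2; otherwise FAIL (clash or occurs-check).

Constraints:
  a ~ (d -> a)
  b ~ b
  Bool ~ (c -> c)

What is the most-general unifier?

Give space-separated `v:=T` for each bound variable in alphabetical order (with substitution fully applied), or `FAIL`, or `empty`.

step 1: unify a ~ (d -> a)  [subst: {-} | 2 pending]
  occurs-check fail: a in (d -> a)

Answer: FAIL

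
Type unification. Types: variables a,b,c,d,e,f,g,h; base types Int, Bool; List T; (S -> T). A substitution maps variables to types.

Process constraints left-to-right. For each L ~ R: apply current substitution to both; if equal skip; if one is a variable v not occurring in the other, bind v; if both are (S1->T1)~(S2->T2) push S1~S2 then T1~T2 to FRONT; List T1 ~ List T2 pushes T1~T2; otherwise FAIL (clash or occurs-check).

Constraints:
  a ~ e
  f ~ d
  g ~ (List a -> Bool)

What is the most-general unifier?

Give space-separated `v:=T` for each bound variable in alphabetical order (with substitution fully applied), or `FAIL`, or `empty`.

step 1: unify a ~ e  [subst: {-} | 2 pending]
  bind a := e
step 2: unify f ~ d  [subst: {a:=e} | 1 pending]
  bind f := d
step 3: unify g ~ (List e -> Bool)  [subst: {a:=e, f:=d} | 0 pending]
  bind g := (List e -> Bool)

Answer: a:=e f:=d g:=(List e -> Bool)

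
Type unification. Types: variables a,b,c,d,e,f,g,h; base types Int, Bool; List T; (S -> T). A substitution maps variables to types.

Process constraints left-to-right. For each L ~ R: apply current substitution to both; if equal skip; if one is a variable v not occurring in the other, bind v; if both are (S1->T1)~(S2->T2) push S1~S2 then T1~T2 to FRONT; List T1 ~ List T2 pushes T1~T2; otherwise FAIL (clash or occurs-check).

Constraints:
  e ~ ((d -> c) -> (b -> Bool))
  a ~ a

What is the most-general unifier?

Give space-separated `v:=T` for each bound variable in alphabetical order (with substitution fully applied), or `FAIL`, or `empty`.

step 1: unify e ~ ((d -> c) -> (b -> Bool))  [subst: {-} | 1 pending]
  bind e := ((d -> c) -> (b -> Bool))
step 2: unify a ~ a  [subst: {e:=((d -> c) -> (b -> Bool))} | 0 pending]
  -> identical, skip

Answer: e:=((d -> c) -> (b -> Bool))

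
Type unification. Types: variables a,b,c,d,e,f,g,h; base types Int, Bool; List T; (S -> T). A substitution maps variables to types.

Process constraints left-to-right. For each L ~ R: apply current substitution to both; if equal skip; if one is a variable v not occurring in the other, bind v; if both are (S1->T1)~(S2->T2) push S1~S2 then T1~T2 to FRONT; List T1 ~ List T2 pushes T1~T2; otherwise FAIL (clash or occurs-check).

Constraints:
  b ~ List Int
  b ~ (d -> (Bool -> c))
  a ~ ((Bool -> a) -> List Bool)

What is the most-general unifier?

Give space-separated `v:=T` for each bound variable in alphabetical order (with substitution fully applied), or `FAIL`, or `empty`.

Answer: FAIL

Derivation:
step 1: unify b ~ List Int  [subst: {-} | 2 pending]
  bind b := List Int
step 2: unify List Int ~ (d -> (Bool -> c))  [subst: {b:=List Int} | 1 pending]
  clash: List Int vs (d -> (Bool -> c))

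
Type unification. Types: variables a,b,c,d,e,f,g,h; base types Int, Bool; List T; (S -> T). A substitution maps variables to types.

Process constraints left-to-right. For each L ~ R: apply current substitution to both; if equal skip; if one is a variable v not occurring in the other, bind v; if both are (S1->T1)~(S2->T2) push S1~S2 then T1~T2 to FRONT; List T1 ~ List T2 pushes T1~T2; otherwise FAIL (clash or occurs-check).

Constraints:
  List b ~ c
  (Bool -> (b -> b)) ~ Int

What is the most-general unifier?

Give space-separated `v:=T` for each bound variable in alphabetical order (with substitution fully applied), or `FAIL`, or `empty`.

Answer: FAIL

Derivation:
step 1: unify List b ~ c  [subst: {-} | 1 pending]
  bind c := List b
step 2: unify (Bool -> (b -> b)) ~ Int  [subst: {c:=List b} | 0 pending]
  clash: (Bool -> (b -> b)) vs Int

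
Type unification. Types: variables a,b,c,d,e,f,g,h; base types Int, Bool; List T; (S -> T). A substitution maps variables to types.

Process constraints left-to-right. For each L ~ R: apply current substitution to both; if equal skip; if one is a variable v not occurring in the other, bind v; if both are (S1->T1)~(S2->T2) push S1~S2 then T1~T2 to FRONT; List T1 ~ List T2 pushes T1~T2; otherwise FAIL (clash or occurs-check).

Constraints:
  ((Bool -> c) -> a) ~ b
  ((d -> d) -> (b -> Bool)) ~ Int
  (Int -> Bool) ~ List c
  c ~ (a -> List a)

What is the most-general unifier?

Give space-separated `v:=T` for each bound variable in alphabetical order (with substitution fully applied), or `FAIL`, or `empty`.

step 1: unify ((Bool -> c) -> a) ~ b  [subst: {-} | 3 pending]
  bind b := ((Bool -> c) -> a)
step 2: unify ((d -> d) -> (((Bool -> c) -> a) -> Bool)) ~ Int  [subst: {b:=((Bool -> c) -> a)} | 2 pending]
  clash: ((d -> d) -> (((Bool -> c) -> a) -> Bool)) vs Int

Answer: FAIL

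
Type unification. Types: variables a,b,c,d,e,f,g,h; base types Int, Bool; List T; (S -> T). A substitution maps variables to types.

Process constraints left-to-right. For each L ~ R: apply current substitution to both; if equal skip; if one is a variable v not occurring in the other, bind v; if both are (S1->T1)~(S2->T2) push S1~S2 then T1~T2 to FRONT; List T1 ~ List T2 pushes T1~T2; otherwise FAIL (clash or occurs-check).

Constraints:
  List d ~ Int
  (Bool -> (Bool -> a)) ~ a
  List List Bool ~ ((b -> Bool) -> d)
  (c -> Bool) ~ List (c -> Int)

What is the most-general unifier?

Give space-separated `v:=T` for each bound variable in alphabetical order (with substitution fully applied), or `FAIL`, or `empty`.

Answer: FAIL

Derivation:
step 1: unify List d ~ Int  [subst: {-} | 3 pending]
  clash: List d vs Int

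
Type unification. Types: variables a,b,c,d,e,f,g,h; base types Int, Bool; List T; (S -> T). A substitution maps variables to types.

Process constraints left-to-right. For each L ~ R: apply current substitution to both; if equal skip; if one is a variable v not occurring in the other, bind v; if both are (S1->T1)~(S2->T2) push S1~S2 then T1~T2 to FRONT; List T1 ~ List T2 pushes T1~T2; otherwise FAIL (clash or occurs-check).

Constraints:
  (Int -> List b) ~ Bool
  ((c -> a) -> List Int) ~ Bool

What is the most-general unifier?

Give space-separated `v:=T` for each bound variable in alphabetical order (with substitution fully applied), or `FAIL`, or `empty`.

Answer: FAIL

Derivation:
step 1: unify (Int -> List b) ~ Bool  [subst: {-} | 1 pending]
  clash: (Int -> List b) vs Bool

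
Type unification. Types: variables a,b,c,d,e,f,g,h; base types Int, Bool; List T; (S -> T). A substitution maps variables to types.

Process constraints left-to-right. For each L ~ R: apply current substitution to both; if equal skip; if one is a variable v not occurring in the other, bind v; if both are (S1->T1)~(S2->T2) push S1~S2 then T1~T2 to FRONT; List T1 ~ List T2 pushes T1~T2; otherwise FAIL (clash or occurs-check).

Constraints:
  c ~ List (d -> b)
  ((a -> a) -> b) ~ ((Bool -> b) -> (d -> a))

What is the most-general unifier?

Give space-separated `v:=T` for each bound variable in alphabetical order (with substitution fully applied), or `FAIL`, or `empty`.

Answer: FAIL

Derivation:
step 1: unify c ~ List (d -> b)  [subst: {-} | 1 pending]
  bind c := List (d -> b)
step 2: unify ((a -> a) -> b) ~ ((Bool -> b) -> (d -> a))  [subst: {c:=List (d -> b)} | 0 pending]
  -> decompose arrow: push (a -> a)~(Bool -> b), b~(d -> a)
step 3: unify (a -> a) ~ (Bool -> b)  [subst: {c:=List (d -> b)} | 1 pending]
  -> decompose arrow: push a~Bool, a~b
step 4: unify a ~ Bool  [subst: {c:=List (d -> b)} | 2 pending]
  bind a := Bool
step 5: unify Bool ~ b  [subst: {c:=List (d -> b), a:=Bool} | 1 pending]
  bind b := Bool
step 6: unify Bool ~ (d -> Bool)  [subst: {c:=List (d -> b), a:=Bool, b:=Bool} | 0 pending]
  clash: Bool vs (d -> Bool)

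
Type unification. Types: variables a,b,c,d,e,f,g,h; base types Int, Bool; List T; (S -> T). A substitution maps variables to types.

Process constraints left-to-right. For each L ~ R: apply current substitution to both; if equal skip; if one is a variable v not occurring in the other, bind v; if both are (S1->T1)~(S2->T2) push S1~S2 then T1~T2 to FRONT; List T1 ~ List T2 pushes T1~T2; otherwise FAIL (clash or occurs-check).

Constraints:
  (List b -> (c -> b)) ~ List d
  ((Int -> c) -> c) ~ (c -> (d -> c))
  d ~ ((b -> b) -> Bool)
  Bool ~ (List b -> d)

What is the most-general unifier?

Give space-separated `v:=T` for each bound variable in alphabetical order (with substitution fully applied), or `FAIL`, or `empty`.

Answer: FAIL

Derivation:
step 1: unify (List b -> (c -> b)) ~ List d  [subst: {-} | 3 pending]
  clash: (List b -> (c -> b)) vs List d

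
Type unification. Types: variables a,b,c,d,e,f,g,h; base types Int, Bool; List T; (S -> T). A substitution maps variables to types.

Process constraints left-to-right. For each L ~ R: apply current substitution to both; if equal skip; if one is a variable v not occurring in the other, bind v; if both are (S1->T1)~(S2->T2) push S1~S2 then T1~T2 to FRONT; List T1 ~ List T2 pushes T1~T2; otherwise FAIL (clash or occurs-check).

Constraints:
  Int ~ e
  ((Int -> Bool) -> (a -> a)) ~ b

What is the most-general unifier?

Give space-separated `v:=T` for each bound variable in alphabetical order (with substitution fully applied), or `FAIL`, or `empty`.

step 1: unify Int ~ e  [subst: {-} | 1 pending]
  bind e := Int
step 2: unify ((Int -> Bool) -> (a -> a)) ~ b  [subst: {e:=Int} | 0 pending]
  bind b := ((Int -> Bool) -> (a -> a))

Answer: b:=((Int -> Bool) -> (a -> a)) e:=Int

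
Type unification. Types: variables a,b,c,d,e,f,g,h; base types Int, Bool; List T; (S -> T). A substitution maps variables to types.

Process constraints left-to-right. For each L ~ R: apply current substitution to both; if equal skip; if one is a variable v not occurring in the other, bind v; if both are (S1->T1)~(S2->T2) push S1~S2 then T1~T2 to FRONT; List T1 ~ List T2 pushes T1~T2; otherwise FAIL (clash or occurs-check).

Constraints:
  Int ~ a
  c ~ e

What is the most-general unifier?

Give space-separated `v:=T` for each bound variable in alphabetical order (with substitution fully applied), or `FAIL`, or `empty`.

step 1: unify Int ~ a  [subst: {-} | 1 pending]
  bind a := Int
step 2: unify c ~ e  [subst: {a:=Int} | 0 pending]
  bind c := e

Answer: a:=Int c:=e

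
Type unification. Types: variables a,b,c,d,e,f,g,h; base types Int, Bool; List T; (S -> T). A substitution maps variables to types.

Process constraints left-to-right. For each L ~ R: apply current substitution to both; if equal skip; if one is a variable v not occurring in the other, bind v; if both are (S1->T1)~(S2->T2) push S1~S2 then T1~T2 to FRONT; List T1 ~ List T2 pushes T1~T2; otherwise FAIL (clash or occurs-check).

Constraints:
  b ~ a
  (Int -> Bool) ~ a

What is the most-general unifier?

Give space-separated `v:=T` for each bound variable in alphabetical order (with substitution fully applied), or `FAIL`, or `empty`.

step 1: unify b ~ a  [subst: {-} | 1 pending]
  bind b := a
step 2: unify (Int -> Bool) ~ a  [subst: {b:=a} | 0 pending]
  bind a := (Int -> Bool)

Answer: a:=(Int -> Bool) b:=(Int -> Bool)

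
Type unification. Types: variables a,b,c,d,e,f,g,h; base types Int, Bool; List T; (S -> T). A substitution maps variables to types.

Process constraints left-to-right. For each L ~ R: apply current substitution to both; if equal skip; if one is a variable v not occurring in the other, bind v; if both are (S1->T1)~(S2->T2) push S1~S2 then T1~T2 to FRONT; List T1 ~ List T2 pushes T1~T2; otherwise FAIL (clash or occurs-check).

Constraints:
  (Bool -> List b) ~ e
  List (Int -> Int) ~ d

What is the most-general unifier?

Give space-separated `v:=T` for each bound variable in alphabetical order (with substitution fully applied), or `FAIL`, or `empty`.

step 1: unify (Bool -> List b) ~ e  [subst: {-} | 1 pending]
  bind e := (Bool -> List b)
step 2: unify List (Int -> Int) ~ d  [subst: {e:=(Bool -> List b)} | 0 pending]
  bind d := List (Int -> Int)

Answer: d:=List (Int -> Int) e:=(Bool -> List b)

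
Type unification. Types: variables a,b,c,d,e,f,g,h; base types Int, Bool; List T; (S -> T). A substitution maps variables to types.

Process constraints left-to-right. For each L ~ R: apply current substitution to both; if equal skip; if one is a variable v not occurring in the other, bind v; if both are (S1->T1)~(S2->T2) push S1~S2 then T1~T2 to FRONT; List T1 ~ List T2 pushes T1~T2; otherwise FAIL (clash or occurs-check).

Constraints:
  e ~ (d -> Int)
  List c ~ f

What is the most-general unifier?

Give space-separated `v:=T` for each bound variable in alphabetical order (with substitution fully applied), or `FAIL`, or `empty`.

step 1: unify e ~ (d -> Int)  [subst: {-} | 1 pending]
  bind e := (d -> Int)
step 2: unify List c ~ f  [subst: {e:=(d -> Int)} | 0 pending]
  bind f := List c

Answer: e:=(d -> Int) f:=List c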